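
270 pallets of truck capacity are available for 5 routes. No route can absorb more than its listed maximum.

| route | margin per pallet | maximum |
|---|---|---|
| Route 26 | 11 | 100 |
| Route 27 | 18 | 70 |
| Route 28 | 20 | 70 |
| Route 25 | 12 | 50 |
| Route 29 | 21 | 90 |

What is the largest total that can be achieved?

5030

Order the routes by margin per pallet: Route 29 21 > Route 28 20 > Route 27 18 > Route 25 12 > Route 26 11.
Route 29 takes 90 to reach its cap of 90 → 180 left.
Route 28: +70 to 70 (cap) → 110 left.
Route 27: +70 to 70 (cap) → 40 left.
Route 25 has room for 50 but only 40 remain, so it gets 40.
Total = 18×70 + 20×70 + 12×40 + 21×90 = 5030.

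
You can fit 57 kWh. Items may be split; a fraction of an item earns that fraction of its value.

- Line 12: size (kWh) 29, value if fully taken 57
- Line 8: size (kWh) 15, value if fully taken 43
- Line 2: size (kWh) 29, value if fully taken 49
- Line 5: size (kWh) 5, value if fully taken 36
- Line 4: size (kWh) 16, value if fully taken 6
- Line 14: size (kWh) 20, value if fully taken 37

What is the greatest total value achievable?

Rank by value-to-size ratio: Line 5 36/5≈7.2, Line 8 43/15≈2.87, Line 12 57/29≈1.97, Line 14 37/20≈1.85, Line 2 49/29≈1.69, Line 4 6/16≈0.375.
Take all of Line 5 (5 kWh, value 36) ; 52 kWh left.
Take all of Line 8 (15 kWh, value 43) ; 37 kWh left.
Take all of Line 12 (29 kWh, value 57) ; 8 kWh left.
Fill the last 8 kWh with part of Line 14: 8/20 of it earns 14.8.
Total value = 150.8.

150.8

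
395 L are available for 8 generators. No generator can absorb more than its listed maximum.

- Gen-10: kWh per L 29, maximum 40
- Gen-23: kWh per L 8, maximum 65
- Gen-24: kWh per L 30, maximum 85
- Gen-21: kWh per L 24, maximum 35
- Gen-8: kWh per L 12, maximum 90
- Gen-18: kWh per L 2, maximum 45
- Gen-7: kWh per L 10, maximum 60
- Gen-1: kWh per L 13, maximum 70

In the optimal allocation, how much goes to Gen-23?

Rank by kWh per L: Gen-24 30 > Gen-10 29 > Gen-21 24 > Gen-1 13 > Gen-8 12 > Gen-7 10 > Gen-23 8 > Gen-18 2.
Gen-24: +85 to 85 (cap) — 310 left.
Gen-10: +40 to 40 (cap) — 270 left.
Gen-21: +35 to 35 (cap) — 235 left.
Gen-1: +70 to 70 (cap) — 165 left.
Give Gen-8 90 to hit its cap of 90 — 75 left.
Give Gen-7 60 to hit its cap of 60 — 15 left.
Only 15 left; Gen-23 takes them to reach 15.

15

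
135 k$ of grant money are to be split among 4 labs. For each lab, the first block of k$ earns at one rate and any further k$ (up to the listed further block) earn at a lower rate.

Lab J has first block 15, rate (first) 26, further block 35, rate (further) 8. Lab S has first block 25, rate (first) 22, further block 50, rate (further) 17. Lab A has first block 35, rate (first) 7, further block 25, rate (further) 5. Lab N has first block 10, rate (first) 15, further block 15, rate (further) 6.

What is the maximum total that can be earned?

Treat each block as its own option and order by rate: Lab J/first 26 > Lab S/first 22 > Lab S/second 17 > Lab N/first 15 > Lab J/second 8 > Lab A/first 7 > Lab N/second 6 > Lab A/second 5.
Lab J first at 26: fill all 15 ; 120 left.
Fill Lab S first block (25 at 22) ; 95 left.
Lab S second at 17: fill all 50 ; 45 left.
Lab N/first (15): +10 ; 35 left.
Lab J/second (8): +35 ; 0 left.
Total = 26×15 + 22×25 + 17×50 + 15×10 + 8×35 = 2220.

2220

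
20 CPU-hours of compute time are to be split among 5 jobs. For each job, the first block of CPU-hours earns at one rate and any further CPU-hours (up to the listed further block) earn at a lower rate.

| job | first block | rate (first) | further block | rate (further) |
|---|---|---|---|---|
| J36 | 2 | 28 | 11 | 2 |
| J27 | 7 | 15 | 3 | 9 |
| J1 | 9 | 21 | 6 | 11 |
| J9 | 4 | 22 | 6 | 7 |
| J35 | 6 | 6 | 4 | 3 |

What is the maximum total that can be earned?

Order all 10 blocks by rate: J36/T1 28 > J9/T1 22 > J1/T1 21 > J27/T1 15 > J1/T2 11 > J27/T2 9 > J9/T2 7 > J35/T1 6 > J35/T2 3 > J36/T2 2.
J36 T1 at 28: fill all 2 → 18 left.
Fill J9 T1 block (4 at 22) → 14 left.
J1 T1 at 21: fill all 9 → 5 left.
J27 T1 at 15: only 5 left, fill 5.
Total = 28×2 + 22×4 + 21×9 + 15×5 = 408.

408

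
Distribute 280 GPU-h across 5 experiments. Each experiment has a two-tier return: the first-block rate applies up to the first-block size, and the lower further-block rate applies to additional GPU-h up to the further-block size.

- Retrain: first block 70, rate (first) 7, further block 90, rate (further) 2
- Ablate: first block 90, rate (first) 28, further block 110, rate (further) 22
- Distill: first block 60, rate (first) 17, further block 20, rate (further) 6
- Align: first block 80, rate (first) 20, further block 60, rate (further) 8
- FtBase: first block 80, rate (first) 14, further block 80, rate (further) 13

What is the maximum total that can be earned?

6540

Order all 10 blocks by rate: Ablate/tier1 28 > Ablate/tier2 22 > Align/tier1 20 > Distill/tier1 17 > FtBase/tier1 14 > FtBase/tier2 13 > Align/tier2 8 > Retrain/tier1 7 > Distill/tier2 6 > Retrain/tier2 2.
Ablate/tier1 (28): +90 — 190 left.
Fill Ablate tier2 block (110 at 22) — 80 left.
Align tier1 at 20: fill all 80 — 0 left.
Total = 28×90 + 22×110 + 20×80 = 6540.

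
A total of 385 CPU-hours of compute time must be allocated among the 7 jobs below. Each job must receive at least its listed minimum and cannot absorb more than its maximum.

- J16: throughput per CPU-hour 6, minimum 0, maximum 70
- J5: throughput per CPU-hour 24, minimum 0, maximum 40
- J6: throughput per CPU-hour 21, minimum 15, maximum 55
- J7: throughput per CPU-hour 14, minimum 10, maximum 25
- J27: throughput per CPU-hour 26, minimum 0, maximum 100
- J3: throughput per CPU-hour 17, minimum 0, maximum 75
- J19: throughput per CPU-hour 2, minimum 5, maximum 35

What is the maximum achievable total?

Meeting every minimum uses 0+0+15+10+0+0+5 = 30 CPU-hours, leaving 355.
Highest throughput per CPU-hour first: J27 26 > J5 24 > J6 21 > J3 17 > J7 14 > J16 6 > J19 2.
J27 takes 100 more to reach its cap of 100 → 255 left.
Give J5 40 more to hit its cap of 40 → 215 left.
J6 takes 40 more to reach its cap of 55 → 175 left.
Give J3 75 more to hit its cap of 75 → 100 left.
J7: +15 to 25 (cap) → 85 left.
J16: +70 to 70 (cap) → 15 left.
J19: +15 (room for 30) → 20. Pool exhausted.
Total = 6×70 + 24×40 + 21×55 + 14×25 + 26×100 + 17×75 + 2×20 = 6800.

6800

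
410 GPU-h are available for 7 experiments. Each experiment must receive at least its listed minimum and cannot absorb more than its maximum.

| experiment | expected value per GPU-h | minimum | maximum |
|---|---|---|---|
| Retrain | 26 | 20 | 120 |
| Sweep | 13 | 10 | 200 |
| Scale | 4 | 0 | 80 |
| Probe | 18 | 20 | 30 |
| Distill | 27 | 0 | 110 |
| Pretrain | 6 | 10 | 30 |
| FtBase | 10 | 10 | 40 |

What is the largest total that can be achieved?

8480

Meeting every minimum uses 20+10+0+20+0+10+10 = 70 GPU-h, leaving 340.
Highest expected value per GPU-h first: Distill 27 > Retrain 26 > Probe 18 > Sweep 13 > FtBase 10 > Pretrain 6 > Scale 4.
Distill takes 110 more to reach its cap of 110 — 230 left.
Retrain takes 100 more to reach its cap of 120 — 130 left.
Probe: +10 to 30 (cap) — 120 left.
Sweep has room for 190 more but only 120 remain, so it gets 130.
Total = 26×120 + 13×130 + 18×30 + 27×110 + 6×10 + 10×10 = 8480.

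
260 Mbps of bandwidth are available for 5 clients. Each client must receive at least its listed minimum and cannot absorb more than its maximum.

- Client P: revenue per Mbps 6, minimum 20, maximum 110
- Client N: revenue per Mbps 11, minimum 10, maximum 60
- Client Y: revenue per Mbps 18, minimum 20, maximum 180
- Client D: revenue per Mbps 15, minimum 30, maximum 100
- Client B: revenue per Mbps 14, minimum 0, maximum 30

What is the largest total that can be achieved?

Meeting every minimum uses 20+10+20+30+0 = 80 Mbps, leaving 180.
Rank by revenue per Mbps: Client Y 18 > Client D 15 > Client B 14 > Client N 11 > Client P 6.
Give Client Y 160 more to hit its cap of 180 → 20 left.
Client D has room for 70 more but only 20 remain, so it gets 50.
Total = 6×20 + 11×10 + 18×180 + 15×50 = 4220.

4220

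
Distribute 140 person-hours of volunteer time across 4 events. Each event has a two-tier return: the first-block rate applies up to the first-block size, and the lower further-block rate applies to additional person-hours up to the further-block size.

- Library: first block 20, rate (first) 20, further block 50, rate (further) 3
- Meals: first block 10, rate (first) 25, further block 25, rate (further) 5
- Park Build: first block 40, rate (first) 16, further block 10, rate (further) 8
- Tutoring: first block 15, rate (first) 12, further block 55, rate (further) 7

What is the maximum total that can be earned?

1865

Treat each block as its own option and order by rate: Meals/T1 25 > Library/T1 20 > Park Build/T1 16 > Tutoring/T1 12 > Park Build/T2 8 > Tutoring/T2 7 > Meals/T2 5 > Library/T2 3.
Meals T1 at 25: fill all 10 → 130 left.
Fill Library T1 block (20 at 20) → 110 left.
Park Build T1 at 16: fill all 40 → 70 left.
Tutoring/T1 (12): +15 → 55 left.
Park Build/T2 (8): +10 → 45 left.
Tutoring/T2: +45 of 55 at 7; pool empty.
Total = 25×10 + 20×20 + 16×40 + 12×15 + 8×10 + 7×45 = 1865.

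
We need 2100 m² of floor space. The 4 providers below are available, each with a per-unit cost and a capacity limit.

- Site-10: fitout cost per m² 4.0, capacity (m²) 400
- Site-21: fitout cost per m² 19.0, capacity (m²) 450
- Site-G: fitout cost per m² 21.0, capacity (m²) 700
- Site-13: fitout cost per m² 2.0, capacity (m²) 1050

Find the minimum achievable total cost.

Fill from the cheapest provider first.
Site-13 at 2.0: take all 1050 m² → 1050 still needed.
Site-10 at 4.0: take all 400 m² → 650 still needed.
Site-21 at 19.0: take all 450 m² → 200 still needed.
Take 200 from Site-G at 21.0 to finish.
Cost = 1050×2.0 + 400×4.0 + 450×19.0 + 200×21.0 = 16450.

16450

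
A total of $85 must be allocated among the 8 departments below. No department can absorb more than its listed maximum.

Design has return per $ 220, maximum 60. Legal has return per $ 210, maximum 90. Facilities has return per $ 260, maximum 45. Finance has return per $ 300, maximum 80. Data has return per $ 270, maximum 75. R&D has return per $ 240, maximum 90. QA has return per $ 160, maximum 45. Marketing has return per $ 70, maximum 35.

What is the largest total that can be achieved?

Rank by return per $: Finance 300 > Data 270 > Facilities 260 > R&D 240 > Design 220 > Legal 210 > QA 160 > Marketing 70.
Finance takes 80 to reach its cap of 80 ; 5 left.
Only 5 left; Data takes them to reach 5.
Total = 300×80 + 270×5 = 25350.

25350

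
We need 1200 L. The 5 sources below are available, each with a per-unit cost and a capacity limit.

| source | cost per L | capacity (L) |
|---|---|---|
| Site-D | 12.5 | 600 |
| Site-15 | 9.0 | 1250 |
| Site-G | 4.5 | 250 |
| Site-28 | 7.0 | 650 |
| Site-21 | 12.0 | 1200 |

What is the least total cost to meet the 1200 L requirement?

8375

Use sources in increasing cost order.
Take 250 from Site-G at 4.5 — need 950 more.
Take 650 from Site-28 at 7.0 — need 300 more.
Take 300 from Site-15 at 9.0 to finish.
Site-21, Site-D: unused.
Cost = 250×4.5 + 650×7.0 + 300×9.0 = 8375.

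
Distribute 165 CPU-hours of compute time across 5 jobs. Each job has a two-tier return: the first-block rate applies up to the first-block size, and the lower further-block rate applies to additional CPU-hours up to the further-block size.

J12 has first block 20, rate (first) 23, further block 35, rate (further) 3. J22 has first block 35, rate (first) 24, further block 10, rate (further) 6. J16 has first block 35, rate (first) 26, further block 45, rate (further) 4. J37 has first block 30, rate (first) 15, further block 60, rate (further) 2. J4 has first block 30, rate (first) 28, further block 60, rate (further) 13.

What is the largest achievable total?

Rank every tier by rate: J4/T1 28 > J16/T1 26 > J22/T1 24 > J12/T1 23 > J37/T1 15 > J4/T2 13 > J22/T2 6 > J16/T2 4 > J12/T2 3 > J37/T2 2.
Fill J4 T1 block (30 at 28) → 135 left.
J16/T1 (26): +35 → 100 left.
J22 T1 at 24: fill all 35 → 65 left.
J12/T1 (23): +20 → 45 left.
J37 T1 at 15: fill all 30 → 15 left.
J4 T2 at 13: only 15 left, fill 15.
Total = 28×30 + 26×35 + 24×35 + 23×20 + 15×30 + 13×15 = 3695.

3695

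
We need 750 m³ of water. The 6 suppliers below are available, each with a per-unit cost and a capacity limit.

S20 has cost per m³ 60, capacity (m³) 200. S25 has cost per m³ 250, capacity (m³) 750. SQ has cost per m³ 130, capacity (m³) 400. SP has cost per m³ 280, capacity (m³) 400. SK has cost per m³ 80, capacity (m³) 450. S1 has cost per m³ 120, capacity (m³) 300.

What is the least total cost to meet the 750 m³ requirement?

60000

Use suppliers in increasing cost order.
S20 (60): use full 200 — 550 m³ to go.
SK at 80: take all 450 m³ — 100 still needed.
S1 (120): take the remaining 100 — done.
SQ, S25, SP: unused.
Cost = 200×60 + 450×80 + 100×120 = 60000.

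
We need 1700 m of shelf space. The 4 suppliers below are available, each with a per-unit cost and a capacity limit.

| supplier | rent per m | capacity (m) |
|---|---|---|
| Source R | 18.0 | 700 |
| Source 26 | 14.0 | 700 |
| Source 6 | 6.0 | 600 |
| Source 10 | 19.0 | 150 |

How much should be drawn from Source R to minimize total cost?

Fill from the cheapest supplier first.
Source 6 (6.0): use full 600 → 1100 m to go.
Source 26 at 14.0: take all 700 m → 400 still needed.
Take 400 from Source R at 18.0 to finish.
Source 10: unused.

400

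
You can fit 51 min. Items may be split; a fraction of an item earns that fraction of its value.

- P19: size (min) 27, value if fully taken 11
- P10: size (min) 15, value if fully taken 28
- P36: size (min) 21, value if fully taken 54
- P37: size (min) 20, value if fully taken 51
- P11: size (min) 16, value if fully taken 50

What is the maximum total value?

Rank by value-to-size ratio: P11 50/16≈3.12, P36 54/21≈2.57, P37 51/20≈2.55, P10 28/15≈1.87, P19 11/27≈0.407.
P11: take in full, 16 min for value 50 → 35 left.
Take all of P36 (21 min, value 54) → 14 min left.
Only 14 min remain; take 14/20 of P37 for value 51×14/20 = 35.7.
Total value = 139.7.

139.7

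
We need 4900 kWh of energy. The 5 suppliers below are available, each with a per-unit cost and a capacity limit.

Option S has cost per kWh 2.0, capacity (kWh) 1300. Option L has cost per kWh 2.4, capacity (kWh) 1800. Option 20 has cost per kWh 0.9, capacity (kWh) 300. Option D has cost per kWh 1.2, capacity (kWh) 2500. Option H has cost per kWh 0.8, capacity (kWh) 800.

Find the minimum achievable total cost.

6510

Fill from the cheapest supplier first.
Take 800 from Option H at 0.8 — need 4100 more.
Option 20 (0.9): use full 300 — 3800 kWh to go.
Option D (1.2): use full 2500 — 1300 kWh to go.
Option S (2.0): use full 1300 — 0 kWh to go.
Option L: unused.
Cost = 800×0.8 + 300×0.9 + 2500×1.2 + 1300×2.0 = 6510.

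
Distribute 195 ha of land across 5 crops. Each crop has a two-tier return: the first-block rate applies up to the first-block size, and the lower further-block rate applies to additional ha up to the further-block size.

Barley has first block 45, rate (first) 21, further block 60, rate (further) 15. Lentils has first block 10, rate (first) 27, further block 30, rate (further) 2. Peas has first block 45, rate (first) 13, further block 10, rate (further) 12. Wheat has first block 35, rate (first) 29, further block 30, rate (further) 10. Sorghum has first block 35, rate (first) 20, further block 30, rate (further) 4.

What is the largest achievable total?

3960

Rank every tier by rate: Wheat/first 29 > Lentils/first 27 > Barley/first 21 > Sorghum/first 20 > Barley/second 15 > Peas/first 13 > Peas/second 12 > Wheat/second 10 > Sorghum/second 4 > Lentils/second 2.
Fill Wheat first block (35 at 29) — 160 left.
Fill Lentils first block (10 at 27) — 150 left.
Fill Barley first block (45 at 21) — 105 left.
Sorghum first at 20: fill all 35 — 70 left.
Barley second at 15: fill all 60 — 10 left.
Peas first at 13: only 10 left, fill 10.
Total = 29×35 + 27×10 + 21×45 + 20×35 + 15×60 + 13×10 = 3960.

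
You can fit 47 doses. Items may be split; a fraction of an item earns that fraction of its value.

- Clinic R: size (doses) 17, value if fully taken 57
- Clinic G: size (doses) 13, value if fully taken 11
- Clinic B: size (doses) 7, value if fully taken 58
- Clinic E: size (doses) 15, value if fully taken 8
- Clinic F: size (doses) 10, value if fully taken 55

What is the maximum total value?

181

Best value per unit of size first: Clinic B 58/7≈8.29, Clinic F 55/10≈5.5, Clinic R 57/17≈3.35, Clinic G 11/13≈0.846, Clinic E 8/15≈0.533.
Clinic B: take in full, 7 doses for value 58 ; 40 left.
Clinic F: take in full, 10 doses for value 55 ; 30 left.
Clinic R: take in full, 17 doses for value 57 ; 13 left.
All 13 doses of Clinic G fit (value 11) ; 0 remain.
Total value = 181.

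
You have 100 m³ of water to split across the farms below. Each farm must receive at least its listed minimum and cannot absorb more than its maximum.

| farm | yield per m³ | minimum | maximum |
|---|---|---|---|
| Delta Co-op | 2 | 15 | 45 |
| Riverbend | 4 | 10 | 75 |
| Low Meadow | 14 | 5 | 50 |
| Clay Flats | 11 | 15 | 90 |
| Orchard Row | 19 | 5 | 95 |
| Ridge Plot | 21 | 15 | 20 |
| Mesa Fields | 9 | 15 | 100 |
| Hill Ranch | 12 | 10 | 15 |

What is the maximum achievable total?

1170

Meeting every minimum uses 15+10+5+15+5+15+15+10 = 90 m³, leaving 10.
Rank by yield per m³: Ridge Plot 21 > Orchard Row 19 > Low Meadow 14 > Hill Ranch 12 > Clay Flats 11 > Mesa Fields 9 > Riverbend 4 > Delta Co-op 2.
Ridge Plot takes 5 more to reach its cap of 20 → 5 left.
Orchard Row: +5 (room for 90) → 10. Pool exhausted.
Total = 2×15 + 4×10 + 14×5 + 11×15 + 19×10 + 21×20 + 9×15 + 12×10 = 1170.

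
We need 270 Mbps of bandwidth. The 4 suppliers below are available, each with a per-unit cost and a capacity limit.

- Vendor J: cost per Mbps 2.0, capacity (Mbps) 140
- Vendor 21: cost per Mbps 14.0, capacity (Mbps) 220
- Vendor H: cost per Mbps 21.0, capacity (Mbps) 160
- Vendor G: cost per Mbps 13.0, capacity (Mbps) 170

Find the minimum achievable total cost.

1970

Cheapest first:
Vendor J at 2.0: take all 140 Mbps → 130 still needed.
Vendor G at 13.0: take 130 of its 170 → requirement met.
Vendor 21, Vendor H: unused.
Cost = 140×2.0 + 130×13.0 = 1970.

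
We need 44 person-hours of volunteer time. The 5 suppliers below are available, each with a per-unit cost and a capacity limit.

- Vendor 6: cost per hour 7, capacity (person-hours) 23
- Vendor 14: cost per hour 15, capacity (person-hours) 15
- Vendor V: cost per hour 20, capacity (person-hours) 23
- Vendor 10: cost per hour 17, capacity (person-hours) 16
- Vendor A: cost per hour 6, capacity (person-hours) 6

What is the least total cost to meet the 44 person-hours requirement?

Use suppliers in increasing cost order.
Vendor A at 6: take all 6 person-hours ; 38 still needed.
Take 23 from Vendor 6 at 7 ; need 15 more.
Take 15 from Vendor 14 at 15 ; need 0 more.
Vendor 10, Vendor V: unused.
Cost = 6×6 + 23×7 + 15×15 = 422.

422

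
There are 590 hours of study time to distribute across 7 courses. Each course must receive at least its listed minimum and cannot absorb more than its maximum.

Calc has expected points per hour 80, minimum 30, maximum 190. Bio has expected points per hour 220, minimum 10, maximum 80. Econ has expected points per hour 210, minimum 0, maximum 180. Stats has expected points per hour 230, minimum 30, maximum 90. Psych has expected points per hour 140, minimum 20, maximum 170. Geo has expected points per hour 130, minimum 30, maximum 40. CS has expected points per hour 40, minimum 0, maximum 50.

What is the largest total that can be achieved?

Meeting every minimum uses 30+10+0+30+20+30+0 = 120 hours, leaving 470.
Rank by expected points per hour: Stats 230 > Bio 220 > Econ 210 > Psych 140 > Geo 130 > Calc 80 > CS 40.
Give Stats 60 more to hit its cap of 90 → 410 left.
Bio: +70 to 80 (cap) → 340 left.
Give Econ 180 more to hit its cap of 180 → 160 left.
Psych takes 150 more to reach its cap of 170 → 10 left.
Geo: +10 to 40 (cap) → 0 left.
Total = 80×30 + 220×80 + 210×180 + 230×90 + 140×170 + 130×40 = 107500.

107500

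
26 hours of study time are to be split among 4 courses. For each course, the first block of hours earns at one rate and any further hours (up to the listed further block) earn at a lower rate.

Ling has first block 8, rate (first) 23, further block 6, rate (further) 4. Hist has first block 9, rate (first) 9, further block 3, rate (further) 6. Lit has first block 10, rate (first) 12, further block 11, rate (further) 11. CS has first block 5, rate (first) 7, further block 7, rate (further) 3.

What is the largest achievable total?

392

Rank every tier by rate: Ling/T1 23 > Lit/T1 12 > Lit/T2 11 > Hist/T1 9 > CS/T1 7 > Hist/T2 6 > Ling/T2 4 > CS/T2 3.
Ling T1 at 23: fill all 8 ; 18 left.
Lit/T1 (12): +10 ; 8 left.
8 remain; put them into Lit T2 at 11.
Total = 23×8 + 12×10 + 11×8 = 392.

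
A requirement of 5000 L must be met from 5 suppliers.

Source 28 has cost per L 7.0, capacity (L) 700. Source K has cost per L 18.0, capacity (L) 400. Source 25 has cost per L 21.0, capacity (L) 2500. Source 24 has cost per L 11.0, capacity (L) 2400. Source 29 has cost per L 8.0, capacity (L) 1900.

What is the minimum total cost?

46500

Cheapest first:
Take 700 from Source 28 at 7.0 → need 4300 more.
Source 29 (8.0): use full 1900 → 2400 L to go.
Take 2400 from Source 24 at 11.0 → need 0 more.
Source K, Source 25: unused.
Cost = 700×7.0 + 1900×8.0 + 2400×11.0 = 46500.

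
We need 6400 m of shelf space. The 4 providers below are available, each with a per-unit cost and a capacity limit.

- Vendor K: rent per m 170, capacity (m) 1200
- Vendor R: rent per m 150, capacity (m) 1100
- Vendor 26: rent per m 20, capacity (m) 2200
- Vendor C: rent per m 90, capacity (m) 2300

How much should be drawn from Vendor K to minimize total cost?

800

Fill from the cheapest provider first.
Take 2200 from Vendor 26 at 20 ; need 4200 more.
Take 2300 from Vendor C at 90 ; need 1900 more.
Vendor R (150): use full 1100 ; 800 m to go.
Vendor K (170): take the remaining 800 ; done.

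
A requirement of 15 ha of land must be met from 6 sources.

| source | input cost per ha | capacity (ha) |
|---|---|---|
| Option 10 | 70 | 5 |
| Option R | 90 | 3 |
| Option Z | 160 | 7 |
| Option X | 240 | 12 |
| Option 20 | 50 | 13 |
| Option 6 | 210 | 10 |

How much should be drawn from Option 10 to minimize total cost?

Cheapest first:
Option 20 (50): use full 13 → 2 ha to go.
Option 10 (70): take the remaining 2 → done.
Option R, Option Z, Option 6, Option X: unused.

2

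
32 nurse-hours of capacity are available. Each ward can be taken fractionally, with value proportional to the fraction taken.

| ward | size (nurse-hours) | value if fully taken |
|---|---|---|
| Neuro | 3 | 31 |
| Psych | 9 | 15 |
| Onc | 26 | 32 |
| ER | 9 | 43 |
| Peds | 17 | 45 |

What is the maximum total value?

Sort by value density: Neuro 31/3≈10.3, ER 43/9≈4.78, Peds 45/17≈2.65, Psych 15/9≈1.67, Onc 32/26≈1.23.
All 3 nurse-hours of Neuro fit (value 31) — 29 remain.
Take all of ER (9 nurse-hours, value 43) — 20 nurse-hours left.
Take all of Peds (17 nurse-hours, value 45) — 3 nurse-hours left.
Fill the last 3 nurse-hours with part of Psych: 3/9 of it earns 5.
Total value = 124.

124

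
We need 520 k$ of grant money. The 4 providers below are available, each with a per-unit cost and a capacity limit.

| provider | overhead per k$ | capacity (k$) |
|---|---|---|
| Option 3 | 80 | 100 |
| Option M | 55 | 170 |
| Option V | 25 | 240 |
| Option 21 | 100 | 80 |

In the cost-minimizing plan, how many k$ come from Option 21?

10

Cheapest first:
Take 240 from Option V at 25 ; need 280 more.
Option M (55): use full 170 ; 110 k$ to go.
Option 3 (80): use full 100 ; 10 k$ to go.
Option 21 (100): take the remaining 10 ; done.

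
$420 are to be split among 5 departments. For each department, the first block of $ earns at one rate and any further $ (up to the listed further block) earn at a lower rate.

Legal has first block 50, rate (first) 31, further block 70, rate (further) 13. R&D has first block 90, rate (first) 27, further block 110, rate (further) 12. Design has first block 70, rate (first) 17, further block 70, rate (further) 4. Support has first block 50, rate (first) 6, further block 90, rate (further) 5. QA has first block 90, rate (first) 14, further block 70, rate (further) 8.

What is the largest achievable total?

Rank every tier by rate: Legal/first 31 > R&D/first 27 > Design/first 17 > QA/first 14 > Legal/second 13 > R&D/second 12 > QA/second 8 > Support/first 6 > Support/second 5 > Design/second 4.
Fill Legal first block (50 at 31) ; 370 left.
R&D/first (27): +90 ; 280 left.
Fill Design first block (70 at 17) ; 210 left.
Fill QA first block (90 at 14) ; 120 left.
Fill Legal second block (70 at 13) ; 50 left.
R&D/second: +50 of 110 at 12; pool empty.
Total = 31×50 + 27×90 + 17×70 + 14×90 + 13×70 + 12×50 = 7940.

7940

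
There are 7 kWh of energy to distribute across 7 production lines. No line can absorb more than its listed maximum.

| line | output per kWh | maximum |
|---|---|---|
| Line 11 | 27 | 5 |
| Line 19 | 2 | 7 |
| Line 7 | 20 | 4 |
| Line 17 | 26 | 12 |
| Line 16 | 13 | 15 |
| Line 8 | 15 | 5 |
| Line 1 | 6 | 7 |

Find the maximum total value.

187

Highest output per kWh first: Line 11 27 > Line 17 26 > Line 7 20 > Line 8 15 > Line 16 13 > Line 1 6 > Line 19 2.
Give Line 11 5 to hit its cap of 5 ; 2 left.
Only 2 left; Line 17 takes them to reach 2.
Total = 27×5 + 26×2 = 187.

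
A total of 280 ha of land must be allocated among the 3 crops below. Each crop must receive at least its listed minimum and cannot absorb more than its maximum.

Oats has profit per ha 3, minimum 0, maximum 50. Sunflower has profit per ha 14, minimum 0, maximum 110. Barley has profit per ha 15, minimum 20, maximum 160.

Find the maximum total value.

3970

Meeting every minimum uses 0+0+20 = 20 ha, leaving 260.
Rank by profit per ha: Barley 15 > Sunflower 14 > Oats 3.
Barley takes 140 more to reach its cap of 160 ; 120 left.
Sunflower: +110 to 110 (cap) ; 10 left.
Oats: +10 (room for 50) → 10. Pool exhausted.
Total = 3×10 + 14×110 + 15×160 = 3970.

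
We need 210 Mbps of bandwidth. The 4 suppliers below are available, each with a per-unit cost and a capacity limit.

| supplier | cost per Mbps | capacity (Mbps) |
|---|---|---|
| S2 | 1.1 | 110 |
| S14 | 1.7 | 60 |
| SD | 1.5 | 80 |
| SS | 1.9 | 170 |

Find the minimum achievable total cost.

275

Fill from the cheapest supplier first.
S2 (1.1): use full 110 → 100 Mbps to go.
SD (1.5): use full 80 → 20 Mbps to go.
S14 at 1.7: take 20 of its 60 → requirement met.
SS: unused.
Cost = 110×1.1 + 80×1.5 + 20×1.7 = 275.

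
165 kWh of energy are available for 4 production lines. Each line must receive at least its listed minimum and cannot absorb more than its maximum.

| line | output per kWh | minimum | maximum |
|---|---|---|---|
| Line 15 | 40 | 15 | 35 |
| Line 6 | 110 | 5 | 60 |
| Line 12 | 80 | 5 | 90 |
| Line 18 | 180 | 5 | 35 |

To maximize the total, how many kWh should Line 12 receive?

Meeting every minimum uses 15+5+5+5 = 30 kWh, leaving 135.
Rank by output per kWh: Line 18 180 > Line 6 110 > Line 12 80 > Line 15 40.
Give Line 18 30 more to hit its cap of 35 — 105 left.
Line 6 takes 55 more to reach its cap of 60 — 50 left.
Line 12 has room for 85 more but only 50 remain, so it gets 55.

55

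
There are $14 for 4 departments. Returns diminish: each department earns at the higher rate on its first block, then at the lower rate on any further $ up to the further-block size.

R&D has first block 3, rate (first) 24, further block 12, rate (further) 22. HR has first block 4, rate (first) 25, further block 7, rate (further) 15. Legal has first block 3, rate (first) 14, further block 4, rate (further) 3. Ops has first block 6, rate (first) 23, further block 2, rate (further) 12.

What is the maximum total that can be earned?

Rank every tier by rate: HR/tier1 25 > R&D/tier1 24 > Ops/tier1 23 > R&D/tier2 22 > HR/tier2 15 > Legal/tier1 14 > Ops/tier2 12 > Legal/tier2 3.
HR/tier1 (25): +4 — 10 left.
R&D/tier1 (24): +3 — 7 left.
Ops tier1 at 23: fill all 6 — 1 left.
R&D tier2 at 22: only 1 left, fill 1.
Total = 25×4 + 24×3 + 23×6 + 22×1 = 332.

332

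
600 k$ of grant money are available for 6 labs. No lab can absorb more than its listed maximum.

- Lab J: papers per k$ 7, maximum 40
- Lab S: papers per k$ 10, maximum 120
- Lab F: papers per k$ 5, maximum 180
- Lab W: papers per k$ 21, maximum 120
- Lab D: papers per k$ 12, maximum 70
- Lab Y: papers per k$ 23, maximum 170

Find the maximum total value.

9150

Order the labs by papers per k$: Lab Y 23 > Lab W 21 > Lab D 12 > Lab S 10 > Lab J 7 > Lab F 5.
Give Lab Y 170 to hit its cap of 170 → 430 left.
Give Lab W 120 to hit its cap of 120 → 310 left.
Give Lab D 70 to hit its cap of 70 → 240 left.
Lab S: +120 to 120 (cap) → 120 left.
Lab J: +40 to 40 (cap) → 80 left.
Lab F has room for 180 but only 80 remain, so it gets 80.
Total = 7×40 + 10×120 + 5×80 + 21×120 + 12×70 + 23×170 = 9150.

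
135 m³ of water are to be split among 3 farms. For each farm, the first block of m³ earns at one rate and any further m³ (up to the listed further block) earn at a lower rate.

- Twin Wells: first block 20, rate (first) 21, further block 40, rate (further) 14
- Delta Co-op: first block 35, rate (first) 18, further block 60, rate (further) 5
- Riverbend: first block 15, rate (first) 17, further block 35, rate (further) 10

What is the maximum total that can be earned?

2115

Rank every tier by rate: Twin Wells/first 21 > Delta Co-op/first 18 > Riverbend/first 17 > Twin Wells/second 14 > Riverbend/second 10 > Delta Co-op/second 5.
Fill Twin Wells first block (20 at 21) ; 115 left.
Delta Co-op/first (18): +35 ; 80 left.
Riverbend first at 17: fill all 15 ; 65 left.
Twin Wells second at 14: fill all 40 ; 25 left.
25 remain; put them into Riverbend second at 10.
Total = 21×20 + 18×35 + 17×15 + 14×40 + 10×25 = 2115.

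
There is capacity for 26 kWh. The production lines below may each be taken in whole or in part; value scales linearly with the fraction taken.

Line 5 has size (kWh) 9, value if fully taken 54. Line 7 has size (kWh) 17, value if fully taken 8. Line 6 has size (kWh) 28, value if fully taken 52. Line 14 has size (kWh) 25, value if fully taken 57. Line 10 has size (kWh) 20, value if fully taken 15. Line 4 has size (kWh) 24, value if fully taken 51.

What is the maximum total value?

92.76

Sort by value density: Line 5 54/9≈6, Line 14 57/25≈2.28, Line 4 51/24≈2.12, Line 6 52/28≈1.86, Line 10 15/20≈0.75, Line 7 8/17≈0.471.
Take all of Line 5 (9 kWh, value 54) — 17 kWh left.
Fill the last 17 kWh with part of Line 14: 17/25 of it earns 38.76.
Total value = 92.76.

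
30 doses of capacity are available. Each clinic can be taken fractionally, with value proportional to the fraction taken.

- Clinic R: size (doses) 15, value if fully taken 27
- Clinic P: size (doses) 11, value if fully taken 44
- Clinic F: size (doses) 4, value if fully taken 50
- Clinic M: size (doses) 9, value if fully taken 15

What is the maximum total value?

121

Sort by value density: Clinic F 50/4≈12.5, Clinic P 44/11≈4, Clinic R 27/15≈1.8, Clinic M 15/9≈1.67.
Take all of Clinic F (4 doses, value 50) ; 26 doses left.
Clinic P: take in full, 11 doses for value 44 ; 15 left.
All 15 doses of Clinic R fit (value 27) ; 0 remain.
Total value = 121.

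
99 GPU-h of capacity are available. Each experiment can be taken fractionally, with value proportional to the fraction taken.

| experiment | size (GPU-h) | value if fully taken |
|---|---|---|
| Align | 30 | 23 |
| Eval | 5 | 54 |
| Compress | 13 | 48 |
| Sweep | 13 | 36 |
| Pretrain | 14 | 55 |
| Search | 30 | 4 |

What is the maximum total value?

219.2

Rank by value-to-size ratio: Eval 54/5≈10.8, Pretrain 55/14≈3.93, Compress 48/13≈3.69, Sweep 36/13≈2.77, Align 23/30≈0.767, Search 4/30≈0.133.
All 5 GPU-h of Eval fit (value 54) ; 94 remain.
Pretrain: take in full, 14 GPU-h for value 55 ; 80 left.
All 13 GPU-h of Compress fit (value 48) ; 67 remain.
All 13 GPU-h of Sweep fit (value 36) ; 54 remain.
Take all of Align (30 GPU-h, value 23) ; 24 GPU-h left.
24 GPU-h left: a 24/30 share of Search gives 4×24/30 = 3.2.
Total value = 219.2.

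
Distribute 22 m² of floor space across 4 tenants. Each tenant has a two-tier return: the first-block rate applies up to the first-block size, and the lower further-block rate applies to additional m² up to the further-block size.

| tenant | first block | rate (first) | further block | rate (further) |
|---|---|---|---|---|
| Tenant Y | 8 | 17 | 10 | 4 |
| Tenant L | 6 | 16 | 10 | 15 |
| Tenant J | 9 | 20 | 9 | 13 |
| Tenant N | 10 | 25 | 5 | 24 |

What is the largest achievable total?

510

Rank every tier by rate: Tenant N/tier1 25 > Tenant N/tier2 24 > Tenant J/tier1 20 > Tenant Y/tier1 17 > Tenant L/tier1 16 > Tenant L/tier2 15 > Tenant J/tier2 13 > Tenant Y/tier2 4.
Tenant N tier1 at 25: fill all 10 ; 12 left.
Fill Tenant N tier2 block (5 at 24) ; 7 left.
7 remain; put them into Tenant J tier1 at 20.
Total = 25×10 + 24×5 + 20×7 = 510.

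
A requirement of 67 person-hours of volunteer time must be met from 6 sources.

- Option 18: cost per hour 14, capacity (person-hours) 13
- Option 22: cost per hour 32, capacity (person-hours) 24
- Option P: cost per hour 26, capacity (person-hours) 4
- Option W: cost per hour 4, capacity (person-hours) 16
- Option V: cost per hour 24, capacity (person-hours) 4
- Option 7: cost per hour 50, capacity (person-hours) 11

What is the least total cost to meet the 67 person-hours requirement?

1514

Fill from the cheapest source first.
Take 16 from Option W at 4 — need 51 more.
Option 18 (14): use full 13 — 38 person-hours to go.
Option V at 24: take all 4 person-hours — 34 still needed.
Option P at 26: take all 4 person-hours — 30 still needed.
Option 22 (32): use full 24 — 6 person-hours to go.
Take 6 from Option 7 at 50 to finish.
Cost = 16×4 + 13×14 + 4×24 + 4×26 + 24×32 + 6×50 = 1514.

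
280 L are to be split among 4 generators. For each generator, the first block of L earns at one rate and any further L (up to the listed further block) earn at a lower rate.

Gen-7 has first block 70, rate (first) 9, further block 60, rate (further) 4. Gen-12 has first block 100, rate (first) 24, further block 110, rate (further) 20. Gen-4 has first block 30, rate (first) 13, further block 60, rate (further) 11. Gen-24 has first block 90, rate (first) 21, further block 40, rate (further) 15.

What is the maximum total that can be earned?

6090

Rank every tier by rate: Gen-12/first 24 > Gen-24/first 21 > Gen-12/second 20 > Gen-24/second 15 > Gen-4/first 13 > Gen-4/second 11 > Gen-7/first 9 > Gen-7/second 4.
Gen-12/first (24): +100 → 180 left.
Gen-24/first (21): +90 → 90 left.
90 remain; put them into Gen-12 second at 20.
Total = 24×100 + 21×90 + 20×90 = 6090.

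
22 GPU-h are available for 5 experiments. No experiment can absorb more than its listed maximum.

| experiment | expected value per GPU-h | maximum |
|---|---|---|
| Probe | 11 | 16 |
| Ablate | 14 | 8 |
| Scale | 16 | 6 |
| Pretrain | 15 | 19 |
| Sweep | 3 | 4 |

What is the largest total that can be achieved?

336

Order the experiments by expected value per GPU-h: Scale 16 > Pretrain 15 > Ablate 14 > Probe 11 > Sweep 3.
Scale takes 6 to reach its cap of 6 → 16 left.
Only 16 left; Pretrain takes them to reach 16.
Total = 16×6 + 15×16 = 336.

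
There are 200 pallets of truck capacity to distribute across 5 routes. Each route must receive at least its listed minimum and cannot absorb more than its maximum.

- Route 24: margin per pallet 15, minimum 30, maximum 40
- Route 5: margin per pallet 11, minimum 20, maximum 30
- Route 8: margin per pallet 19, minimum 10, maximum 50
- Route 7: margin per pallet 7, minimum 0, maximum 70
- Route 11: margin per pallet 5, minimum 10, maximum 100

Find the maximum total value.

2420

Meeting every minimum uses 30+20+10+0+10 = 70 pallets, leaving 130.
Order the routes by margin per pallet: Route 8 19 > Route 24 15 > Route 5 11 > Route 7 7 > Route 11 5.
Route 8: +40 to 50 (cap) — 90 left.
Route 24 takes 10 more to reach its cap of 40 — 80 left.
Route 5 takes 10 more to reach its cap of 30 — 70 left.
Route 7: +70 to 70 (cap) — 0 left.
Total = 15×40 + 11×30 + 19×50 + 7×70 + 5×10 = 2420.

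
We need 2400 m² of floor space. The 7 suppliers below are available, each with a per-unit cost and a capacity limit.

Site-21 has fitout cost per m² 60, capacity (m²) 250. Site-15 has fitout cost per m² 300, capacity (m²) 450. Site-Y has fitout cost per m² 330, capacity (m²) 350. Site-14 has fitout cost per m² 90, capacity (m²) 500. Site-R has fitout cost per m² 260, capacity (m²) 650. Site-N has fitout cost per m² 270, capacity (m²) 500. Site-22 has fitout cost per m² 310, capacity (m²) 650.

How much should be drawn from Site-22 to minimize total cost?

Fill from the cheapest supplier first.
Site-21 (60): use full 250 — 2150 m² to go.
Site-14 at 90: take all 500 m² — 1650 still needed.
Site-R (260): use full 650 — 1000 m² to go.
Take 500 from Site-N at 270 — need 500 more.
Take 450 from Site-15 at 300 — need 50 more.
Site-22 (310): take the remaining 50 — done.
Site-Y: unused.

50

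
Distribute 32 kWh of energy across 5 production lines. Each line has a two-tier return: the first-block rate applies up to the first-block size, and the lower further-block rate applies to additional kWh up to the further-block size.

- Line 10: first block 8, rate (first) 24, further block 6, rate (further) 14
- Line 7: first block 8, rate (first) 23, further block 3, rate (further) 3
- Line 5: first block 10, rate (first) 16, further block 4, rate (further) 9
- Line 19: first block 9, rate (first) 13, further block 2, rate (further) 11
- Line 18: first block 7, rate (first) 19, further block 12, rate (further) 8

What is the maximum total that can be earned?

653

Rank every tier by rate: Line 10/tier1 24 > Line 7/tier1 23 > Line 18/tier1 19 > Line 5/tier1 16 > Line 10/tier2 14 > Line 19/tier1 13 > Line 19/tier2 11 > Line 5/tier2 9 > Line 18/tier2 8 > Line 7/tier2 3.
Fill Line 10 tier1 block (8 at 24) → 24 left.
Line 7/tier1 (23): +8 → 16 left.
Line 18 tier1 at 19: fill all 7 → 9 left.
Line 5/tier1: +9 of 10 at 16; pool empty.
Total = 24×8 + 23×8 + 19×7 + 16×9 = 653.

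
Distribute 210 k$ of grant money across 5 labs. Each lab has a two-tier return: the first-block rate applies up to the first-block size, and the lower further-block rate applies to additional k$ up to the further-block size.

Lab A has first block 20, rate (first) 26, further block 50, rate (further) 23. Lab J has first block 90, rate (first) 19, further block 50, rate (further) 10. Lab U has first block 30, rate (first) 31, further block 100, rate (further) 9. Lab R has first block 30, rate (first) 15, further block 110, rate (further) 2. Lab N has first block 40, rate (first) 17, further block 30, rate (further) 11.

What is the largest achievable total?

Treat each block as its own option and order by rate: Lab U/T1 31 > Lab A/T1 26 > Lab A/T2 23 > Lab J/T1 19 > Lab N/T1 17 > Lab R/T1 15 > Lab N/T2 11 > Lab J/T2 10 > Lab U/T2 9 > Lab R/T2 2.
Lab U/T1 (31): +30 ; 180 left.
Lab A T1 at 26: fill all 20 ; 160 left.
Fill Lab A T2 block (50 at 23) ; 110 left.
Lab J T1 at 19: fill all 90 ; 20 left.
20 remain; put them into Lab N T1 at 17.
Total = 31×30 + 26×20 + 23×50 + 19×90 + 17×20 = 4650.

4650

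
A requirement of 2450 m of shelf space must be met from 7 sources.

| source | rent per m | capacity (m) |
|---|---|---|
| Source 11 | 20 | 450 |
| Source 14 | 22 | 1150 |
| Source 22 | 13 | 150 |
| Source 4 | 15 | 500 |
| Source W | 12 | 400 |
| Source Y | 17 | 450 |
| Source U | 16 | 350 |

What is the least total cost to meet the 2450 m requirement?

Use sources in increasing cost order.
Source W at 12: take all 400 m → 2050 still needed.
Source 22 (13): use full 150 → 1900 m to go.
Source 4 at 15: take all 500 m → 1400 still needed.
Source U (16): use full 350 → 1050 m to go.
Source Y (17): use full 450 → 600 m to go.
Source 11 (20): use full 450 → 150 m to go.
Source 14 at 22: take 150 of its 1150 → requirement met.
Cost = 400×12 + 150×13 + 500×15 + 350×16 + 450×17 + 450×20 + 150×22 = 39800.

39800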